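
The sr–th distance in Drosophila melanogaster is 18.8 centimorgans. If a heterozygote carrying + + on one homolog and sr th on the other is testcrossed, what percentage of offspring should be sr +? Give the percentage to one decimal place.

A map distance of 18.8 centimorgans corresponds to a recombination frequency of 0.188.
The F1 is + + / sr th, so sr + is a recombinant gamete class with expected frequency r/2 = 0.188/2 = 0.0940.
That is 0.0940 = 9.4% of the progeny.

9.4%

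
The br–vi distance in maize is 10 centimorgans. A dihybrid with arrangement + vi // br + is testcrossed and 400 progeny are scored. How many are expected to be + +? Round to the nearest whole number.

20

A map distance of 10 centimorgans corresponds to a recombination frequency of 0.100.
The F1 is + vi / br +, so + + is a recombinant gamete class with expected frequency r/2 = 0.100/2 = 0.0500.
Expected number = 0.0500 × 400 = 20.00 ≈ 20.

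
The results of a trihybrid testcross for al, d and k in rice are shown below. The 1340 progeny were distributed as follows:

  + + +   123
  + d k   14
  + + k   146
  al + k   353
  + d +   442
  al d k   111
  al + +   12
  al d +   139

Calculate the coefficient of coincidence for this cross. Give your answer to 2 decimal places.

0.43

The two most frequent reciprocal classes, al + k and + d +, are the parental types, so the F1 was al + k / + d +.
The two rarest classes, al + + and + d k, are the double crossovers. Comparing them with the parentals, only the k allele has switched, so k is the middle locus and the order is d – k – al.
d–k: (234 + 26)/1340 = 0.1940; k–al: (285 + 26)/1340 = 0.2321.
Expected DCO frequency = 0.1940 × 0.2321 ≈ 0.04503; observed = 26/1340 ≈ 0.01940.
Coefficient of coincidence = 0.01940/0.04503 ≈ 0.43.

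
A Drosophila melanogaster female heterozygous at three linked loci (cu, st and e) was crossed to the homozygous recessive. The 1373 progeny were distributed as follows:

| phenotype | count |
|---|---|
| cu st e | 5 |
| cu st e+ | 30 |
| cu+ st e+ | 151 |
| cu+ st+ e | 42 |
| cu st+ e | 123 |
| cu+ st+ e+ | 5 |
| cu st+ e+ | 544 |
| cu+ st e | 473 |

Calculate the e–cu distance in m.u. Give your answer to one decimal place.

The two most frequent reciprocal classes, cu st+ e+ and cu+ st e, are the parental types, so the F1 was cu st+ e+ / cu+ st e.
The two rarest classes, cu+ st+ e+ and cu st e, are the double crossovers. Comparing them with the parentals, only the cu allele has switched, so cu is the middle locus and the order is e – cu – st.
Crossovers in the e–cu interval produce the single-crossover classes cu st+ e and cu+ st e+ (123 + 151 = 274) plus the double crossovers (10).
RF(e–cu) = (274 + 10) / 1373 = 284/1373 = 0.2068 → 20.7 m.u.

20.7 m.u.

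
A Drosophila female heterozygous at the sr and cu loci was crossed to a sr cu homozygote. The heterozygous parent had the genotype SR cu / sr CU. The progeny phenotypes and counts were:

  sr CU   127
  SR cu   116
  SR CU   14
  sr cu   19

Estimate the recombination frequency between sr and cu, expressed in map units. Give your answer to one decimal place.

12.0 map units

The recombinant classes are SR CU and sr cu: 14 + 19 = 33.
Recombination frequency = 33/276 = 0.1196 ≈ 12.0%, i.e. 12.0 map units.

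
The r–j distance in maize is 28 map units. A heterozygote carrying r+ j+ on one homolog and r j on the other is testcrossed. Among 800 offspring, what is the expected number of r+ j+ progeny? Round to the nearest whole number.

288

A map distance of 28 map units corresponds to a recombination frequency of 0.280.
The F1 is r+ j+ / r j, so r+ j+ is a parental gamete class with expected frequency (1 − r)/2 = 0.720/2 = 0.3600.
Expected number = 0.3600 × 800 = 288.00 ≈ 288.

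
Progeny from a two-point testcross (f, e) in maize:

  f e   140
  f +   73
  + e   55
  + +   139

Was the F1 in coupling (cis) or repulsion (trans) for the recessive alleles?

The two most frequent classes are + + (139) and f e (140); these are the parental (non-recombinant) types.
So the F1 carried + + on one chromosome and f e on the other — the recessive alleles are on the same chromosome (cis / coupling).

cis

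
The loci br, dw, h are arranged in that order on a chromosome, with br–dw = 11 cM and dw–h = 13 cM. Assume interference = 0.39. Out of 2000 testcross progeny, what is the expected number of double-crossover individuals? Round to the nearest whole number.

17

Map distances give recombination frequencies of 0.110 and 0.130 for the two intervals.
With interference 0.39 (so coincidence = 0.61), expected double-crossover frequency = 0.110 × 0.130 × 0.61 = 0.00872.
Expected number = 0.00872 × 2000 = 17.45 ≈ 17.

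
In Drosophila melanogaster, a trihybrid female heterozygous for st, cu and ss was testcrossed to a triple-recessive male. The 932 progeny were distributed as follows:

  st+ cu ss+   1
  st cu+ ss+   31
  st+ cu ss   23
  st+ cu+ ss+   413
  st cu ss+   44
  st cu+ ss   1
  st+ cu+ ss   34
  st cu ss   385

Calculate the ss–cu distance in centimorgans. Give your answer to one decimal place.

8.6 centimorgans

The two most frequent reciprocal classes, st cu ss and st+ cu+ ss+, are the parental types, so the F1 was st cu ss / st+ cu+ ss+.
The two rarest classes, st cu+ ss and st+ cu ss+, are the double crossovers. Comparing them with the parentals, only the cu allele has switched, so cu is the middle locus and the order is ss – cu – st.
Crossovers in the ss–cu interval produce the single-crossover classes st cu ss+ and st+ cu+ ss (44 + 34 = 78) plus the double crossovers (2).
RF(ss–cu) = (78 + 2) / 932 = 80/932 = 0.0858 → 8.6 centimorgans.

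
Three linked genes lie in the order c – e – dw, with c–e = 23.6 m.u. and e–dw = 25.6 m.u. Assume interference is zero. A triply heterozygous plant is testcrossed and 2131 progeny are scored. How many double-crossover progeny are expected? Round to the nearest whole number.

Map distances give recombination frequencies of 0.236 and 0.256 for the two intervals.
With no interference, expected double-crossover frequency = 0.236 × 0.256 = 0.06042.
Expected number = 0.06042 × 2131 = 128.75 ≈ 129.

129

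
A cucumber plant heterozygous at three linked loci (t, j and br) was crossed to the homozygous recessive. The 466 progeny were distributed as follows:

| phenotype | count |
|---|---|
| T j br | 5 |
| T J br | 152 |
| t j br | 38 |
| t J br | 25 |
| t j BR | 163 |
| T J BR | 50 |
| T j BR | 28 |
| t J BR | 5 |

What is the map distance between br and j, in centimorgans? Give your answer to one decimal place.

21.0 centimorgans

The two most frequent reciprocal classes, T J br and t j BR, are the parental types, so the F1 was T J br / t j BR.
The two rarest classes, T j br and t J BR, are the double crossovers. Comparing them with the parentals, only the j allele has switched, so j is the middle locus and the order is t – j – br.
Crossovers in the j–br interval produce the single-crossover classes T J BR and t j br (50 + 38 = 88) plus the double crossovers (10).
RF(j–br) = (88 + 10) / 466 = 98/466 = 0.2103 → 21.0 centimorgans.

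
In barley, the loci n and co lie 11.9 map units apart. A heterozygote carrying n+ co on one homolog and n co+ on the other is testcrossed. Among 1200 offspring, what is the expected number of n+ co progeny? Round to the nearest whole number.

A map distance of 11.9 map units corresponds to a recombination frequency of 0.119.
The F1 is n+ co / n co+, so n+ co is a parental gamete class with expected frequency (1 − r)/2 = 0.881/2 = 0.4405.
Expected number = 0.4405 × 1200 = 528.60 ≈ 529.

529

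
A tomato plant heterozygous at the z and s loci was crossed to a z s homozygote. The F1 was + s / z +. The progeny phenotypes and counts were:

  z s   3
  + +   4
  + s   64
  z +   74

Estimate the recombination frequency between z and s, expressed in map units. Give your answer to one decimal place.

The recombinant classes are + + and z s: 4 + 3 = 7.
Recombination frequency = 7/145 = 0.0483 ≈ 4.8%, i.e. 4.8 map units.

4.8 map units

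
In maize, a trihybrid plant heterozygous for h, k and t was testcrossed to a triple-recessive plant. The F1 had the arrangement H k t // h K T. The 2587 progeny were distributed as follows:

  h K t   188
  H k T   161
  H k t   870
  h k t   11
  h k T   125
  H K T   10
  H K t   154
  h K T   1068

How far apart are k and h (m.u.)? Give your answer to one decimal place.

The two rarest classes, h k t and H K T, are the double crossovers. Comparing them with the parentals, only the h allele has switched, so h is the middle locus and the order is k – h – t.
Crossovers in the k–h interval produce the single-crossover classes H K t and h k T (154 + 125 = 279) plus the double crossovers (21).
RF(k–h) = (279 + 21) / 2587 = 300/2587 = 0.1160 → 11.6 m.u.

11.6 m.u.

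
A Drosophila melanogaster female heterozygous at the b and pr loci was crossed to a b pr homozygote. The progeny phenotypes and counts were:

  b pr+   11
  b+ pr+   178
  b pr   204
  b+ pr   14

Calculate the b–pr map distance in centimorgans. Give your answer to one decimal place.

The two most frequent classes, b+ pr+ (178) and b pr (204), are the parental types, so the F1 was b+ pr+ / b pr.
The recombinant classes are b+ pr and b pr+: 14 + 11 = 25.
Recombination frequency = 25/407 = 0.0614 ≈ 6.1%, i.e. 6.1 centimorgans.

6.1 centimorgans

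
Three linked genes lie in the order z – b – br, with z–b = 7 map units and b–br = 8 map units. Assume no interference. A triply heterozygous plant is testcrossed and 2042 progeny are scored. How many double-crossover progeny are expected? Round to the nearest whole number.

Map distances give recombination frequencies of 0.070 and 0.080 for the two intervals.
With no interference, expected double-crossover frequency = 0.070 × 0.080 = 0.00560.
Expected number = 0.00560 × 2042 = 11.44 ≈ 11.

11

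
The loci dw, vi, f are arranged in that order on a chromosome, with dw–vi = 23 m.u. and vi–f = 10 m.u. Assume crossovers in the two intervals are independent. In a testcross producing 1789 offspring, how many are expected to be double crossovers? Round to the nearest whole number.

41

Map distances give recombination frequencies of 0.230 and 0.100 for the two intervals.
With no interference, expected double-crossover frequency = 0.230 × 0.100 = 0.02300.
Expected number = 0.02300 × 1789 = 41.15 ≈ 41.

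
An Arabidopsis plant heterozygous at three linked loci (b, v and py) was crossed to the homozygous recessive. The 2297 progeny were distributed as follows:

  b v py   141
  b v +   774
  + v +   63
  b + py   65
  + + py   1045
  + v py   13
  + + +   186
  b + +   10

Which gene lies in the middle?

v

The two most frequent reciprocal classes, + + py and b v +, are the parental types, so the F1 was + + py / b v +.
The two rarest classes, + v py and b + +, are the double crossovers. Comparing them with the parentals, only the v allele has switched, so v is the middle locus and the order is py – v – b.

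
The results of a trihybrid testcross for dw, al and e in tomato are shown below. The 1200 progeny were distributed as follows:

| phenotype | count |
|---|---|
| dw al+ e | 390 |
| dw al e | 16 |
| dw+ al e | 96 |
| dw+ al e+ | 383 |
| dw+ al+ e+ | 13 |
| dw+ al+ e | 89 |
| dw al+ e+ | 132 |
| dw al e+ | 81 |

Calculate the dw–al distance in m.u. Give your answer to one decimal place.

The two most frequent reciprocal classes, dw al+ e and dw+ al e+, are the parental types, so the F1 was dw al+ e / dw+ al e+.
The two rarest classes, dw al e and dw+ al+ e+, are the double crossovers. Comparing them with the parentals, only the al allele has switched, so al is the middle locus and the order is e – al – dw.
Crossovers in the al–dw interval produce the single-crossover classes dw+ al+ e and dw al e+ (89 + 81 = 170) plus the double crossovers (29).
RF(al–dw) = (170 + 29) / 1200 = 199/1200 = 0.1658 → 16.6 m.u.

16.6 m.u.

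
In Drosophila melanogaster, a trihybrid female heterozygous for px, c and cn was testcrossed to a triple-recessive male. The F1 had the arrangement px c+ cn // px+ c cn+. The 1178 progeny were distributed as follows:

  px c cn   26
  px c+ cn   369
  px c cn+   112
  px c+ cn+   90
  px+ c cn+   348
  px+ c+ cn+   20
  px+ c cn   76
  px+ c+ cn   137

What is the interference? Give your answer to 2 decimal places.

The two rarest classes, px c cn and px+ c+ cn+, are the double crossovers. Comparing them with the parentals, only the c allele has switched, so c is the middle locus and the order is cn – c – px.
cn–c: (166 + 46)/1178 = 0.1800; c–px: (249 + 46)/1178 = 0.2504.
Expected DCO frequency = 0.1800 × 0.2504 ≈ 0.04507; observed = 46/1178 ≈ 0.03905.
Coefficient of coincidence = 0.03905/0.04507 ≈ 0.87; interference = 1 − 0.87 = 0.13.

0.13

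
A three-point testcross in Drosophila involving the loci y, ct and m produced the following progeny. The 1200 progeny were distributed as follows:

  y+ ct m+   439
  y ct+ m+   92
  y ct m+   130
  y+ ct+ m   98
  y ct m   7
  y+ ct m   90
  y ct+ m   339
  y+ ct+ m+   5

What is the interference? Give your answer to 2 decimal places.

0.69

The two most frequent reciprocal classes, y ct+ m and y+ ct m+, are the parental types, so the F1 was y ct+ m / y+ ct m+.
The two rarest classes, y ct m and y+ ct+ m+, are the double crossovers. Comparing them with the parentals, only the ct allele has switched, so ct is the middle locus and the order is y – ct – m.
y–ct: (228 + 12)/1200 = 0.2000; ct–m: (182 + 12)/1200 = 0.1617.
Expected DCO frequency = 0.2000 × 0.1617 ≈ 0.03234; observed = 12/1200 ≈ 0.01000.
Coefficient of coincidence = 0.01000/0.03234 ≈ 0.31; interference = 1 − 0.31 = 0.69.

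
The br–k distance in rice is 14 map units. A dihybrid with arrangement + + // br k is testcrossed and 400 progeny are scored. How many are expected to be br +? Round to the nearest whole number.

A map distance of 14 map units corresponds to a recombination frequency of 0.140.
The F1 is + + / br k, so br + is a recombinant gamete class with expected frequency r/2 = 0.140/2 = 0.0700.
Expected number = 0.0700 × 400 = 28.00 ≈ 28.

28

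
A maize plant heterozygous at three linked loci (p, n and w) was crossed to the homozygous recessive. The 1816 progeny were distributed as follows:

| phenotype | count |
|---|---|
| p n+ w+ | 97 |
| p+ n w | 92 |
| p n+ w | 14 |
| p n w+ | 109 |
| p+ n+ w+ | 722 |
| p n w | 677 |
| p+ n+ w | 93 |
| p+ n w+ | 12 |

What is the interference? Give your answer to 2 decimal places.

0.04

The two most frequent reciprocal classes, p+ n+ w+ and p n w, are the parental types, so the F1 was p+ n+ w+ / p n w.
The two rarest classes, p+ n w+ and p n+ w, are the double crossovers. Comparing them with the parentals, only the n allele has switched, so n is the middle locus and the order is w – n – p.
w–n: (202 + 26)/1816 = 0.1256; n–p: (189 + 26)/1816 = 0.1184.
Expected DCO frequency = 0.1256 × 0.1184 ≈ 0.01487; observed = 26/1816 ≈ 0.01432.
Coefficient of coincidence = 0.01432/0.01487 ≈ 0.96; interference = 1 − 0.96 = 0.04.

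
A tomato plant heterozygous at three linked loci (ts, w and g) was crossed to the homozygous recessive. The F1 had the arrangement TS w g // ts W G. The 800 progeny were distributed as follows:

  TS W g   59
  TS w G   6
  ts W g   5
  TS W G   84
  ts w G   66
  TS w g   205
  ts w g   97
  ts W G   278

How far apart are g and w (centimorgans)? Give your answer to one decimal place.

17.0 centimorgans

The two rarest classes, TS w G and ts W g, are the double crossovers. Comparing them with the parentals, only the g allele has switched, so g is the middle locus and the order is w – g – ts.
Crossovers in the w–g interval produce the single-crossover classes TS W g and ts w G (59 + 66 = 125) plus the double crossovers (11).
RF(w–g) = (125 + 11) / 800 = 136/800 = 0.1700 → 17.0 centimorgans.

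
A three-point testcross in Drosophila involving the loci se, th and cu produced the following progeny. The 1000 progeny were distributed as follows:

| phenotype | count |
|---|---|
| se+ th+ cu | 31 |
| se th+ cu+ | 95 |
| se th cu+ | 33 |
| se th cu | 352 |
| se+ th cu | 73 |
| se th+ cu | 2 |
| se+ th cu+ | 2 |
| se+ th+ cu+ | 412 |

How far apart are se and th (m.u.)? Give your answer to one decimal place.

The two most frequent reciprocal classes, se th cu and se+ th+ cu+, are the parental types, so the F1 was se th cu / se+ th+ cu+.
The two rarest classes, se th+ cu and se+ th cu+, are the double crossovers. Comparing them with the parentals, only the th allele has switched, so th is the middle locus and the order is se – th – cu.
Crossovers in the se–th interval produce the single-crossover classes se+ th cu and se th+ cu+ (73 + 95 = 168) plus the double crossovers (4).
RF(se–th) = (168 + 4) / 1000 = 172/1000 = 0.1720 → 17.2 m.u.

17.2 m.u.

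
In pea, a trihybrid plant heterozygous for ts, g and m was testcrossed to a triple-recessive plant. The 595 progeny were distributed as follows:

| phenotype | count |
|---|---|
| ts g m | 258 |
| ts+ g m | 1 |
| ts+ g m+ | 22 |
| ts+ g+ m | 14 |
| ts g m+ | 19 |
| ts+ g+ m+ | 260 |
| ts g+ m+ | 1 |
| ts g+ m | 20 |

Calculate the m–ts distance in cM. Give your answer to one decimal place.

The two most frequent reciprocal classes, ts g m and ts+ g+ m+, are the parental types, so the F1 was ts g m / ts+ g+ m+.
The two rarest classes, ts+ g m and ts g+ m+, are the double crossovers. Comparing them with the parentals, only the ts allele has switched, so ts is the middle locus and the order is m – ts – g.
Crossovers in the m–ts interval produce the single-crossover classes ts g m+ and ts+ g+ m (19 + 14 = 33) plus the double crossovers (2).
RF(m–ts) = (33 + 2) / 595 = 35/595 = 0.0588 → 5.9 cM.

5.9 cM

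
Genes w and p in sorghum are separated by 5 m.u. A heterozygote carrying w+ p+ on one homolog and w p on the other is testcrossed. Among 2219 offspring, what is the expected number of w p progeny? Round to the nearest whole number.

1054

A map distance of 5 m.u. corresponds to a recombination frequency of 0.050.
The F1 is w+ p+ / w p, so w p is a parental gamete class with expected frequency (1 − r)/2 = 0.950/2 = 0.4750.
Expected number = 0.4750 × 2219 = 1054.02 ≈ 1054.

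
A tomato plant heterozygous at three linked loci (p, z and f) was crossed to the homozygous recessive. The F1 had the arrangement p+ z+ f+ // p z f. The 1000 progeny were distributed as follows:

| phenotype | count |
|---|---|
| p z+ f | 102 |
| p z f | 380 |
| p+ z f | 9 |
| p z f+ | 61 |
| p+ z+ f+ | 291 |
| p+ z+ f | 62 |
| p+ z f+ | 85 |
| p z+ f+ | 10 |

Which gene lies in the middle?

The two rarest classes, p z+ f+ and p+ z f, are the double crossovers. Comparing them with the parentals, only the p allele has switched, so p is the middle locus and the order is f – p – z.

p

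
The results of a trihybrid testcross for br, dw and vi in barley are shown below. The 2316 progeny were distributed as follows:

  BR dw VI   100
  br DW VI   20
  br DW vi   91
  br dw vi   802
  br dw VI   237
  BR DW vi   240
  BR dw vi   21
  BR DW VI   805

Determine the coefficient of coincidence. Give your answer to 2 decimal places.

The two most frequent reciprocal classes, BR DW VI and br dw vi, are the parental types, so the F1 was BR DW VI / br dw vi.
The two rarest classes, br DW VI and BR dw vi, are the double crossovers. Comparing them with the parentals, only the br allele has switched, so br is the middle locus and the order is dw – br – vi.
dw–br: (191 + 41)/2316 = 0.1002; br–vi: (477 + 41)/2316 = 0.2237.
Expected DCO frequency = 0.1002 × 0.2237 ≈ 0.02241; observed = 41/2316 ≈ 0.01770.
Coefficient of coincidence = 0.01770/0.02241 ≈ 0.79.

0.79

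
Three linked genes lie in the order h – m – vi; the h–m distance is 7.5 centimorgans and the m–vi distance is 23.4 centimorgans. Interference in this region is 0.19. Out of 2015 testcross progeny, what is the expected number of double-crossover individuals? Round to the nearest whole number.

29

Map distances give recombination frequencies of 0.075 and 0.234 for the two intervals.
With interference 0.19 (so coincidence = 0.81), expected double-crossover frequency = 0.075 × 0.234 × 0.81 = 0.01422.
Expected number = 0.01422 × 2015 = 28.64 ≈ 29.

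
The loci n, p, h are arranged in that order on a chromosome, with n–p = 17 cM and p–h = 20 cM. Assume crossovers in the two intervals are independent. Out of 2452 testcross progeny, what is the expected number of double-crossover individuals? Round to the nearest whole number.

83

Map distances give recombination frequencies of 0.170 and 0.200 for the two intervals.
With no interference, expected double-crossover frequency = 0.170 × 0.200 = 0.03400.
Expected number = 0.03400 × 2452 = 83.37 ≈ 83.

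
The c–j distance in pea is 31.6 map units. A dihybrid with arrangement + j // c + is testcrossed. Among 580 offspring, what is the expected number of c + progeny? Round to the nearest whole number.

A map distance of 31.6 map units corresponds to a recombination frequency of 0.316.
The F1 is + j / c +, so c + is a parental gamete class with expected frequency (1 − r)/2 = 0.684/2 = 0.3420.
Expected number = 0.3420 × 580 = 198.36 ≈ 198.

198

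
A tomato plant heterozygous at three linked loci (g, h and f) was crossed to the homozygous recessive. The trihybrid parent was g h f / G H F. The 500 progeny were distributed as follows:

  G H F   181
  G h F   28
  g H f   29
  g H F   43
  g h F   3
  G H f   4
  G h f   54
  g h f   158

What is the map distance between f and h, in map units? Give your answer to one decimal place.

The two rarest classes, g h F and G H f, are the double crossovers. Comparing them with the parentals, only the f allele has switched, so f is the middle locus and the order is g – f – h.
Crossovers in the f–h interval produce the single-crossover classes g H f and G h F (29 + 28 = 57) plus the double crossovers (7).
RF(f–h) = (57 + 7) / 500 = 64/500 = 0.1280 → 12.8 map units.

12.8 map units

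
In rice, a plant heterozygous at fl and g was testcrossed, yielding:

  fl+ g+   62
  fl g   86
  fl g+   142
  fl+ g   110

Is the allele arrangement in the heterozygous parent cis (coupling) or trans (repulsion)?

The two most frequent classes are fl+ g (110) and fl g+ (142); these are the parental (non-recombinant) types.
So the F1 carried fl+ g on one chromosome and fl g+ on the other — the recessive alleles are on opposite chromosomes (trans / repulsion).

trans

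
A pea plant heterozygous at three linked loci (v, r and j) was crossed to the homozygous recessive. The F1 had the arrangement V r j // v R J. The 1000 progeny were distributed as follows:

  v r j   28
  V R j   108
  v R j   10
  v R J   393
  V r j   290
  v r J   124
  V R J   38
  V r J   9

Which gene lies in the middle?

The two rarest classes, V r J and v R j, are the double crossovers. Comparing them with the parentals, only the j allele has switched, so j is the middle locus and the order is r – j – v.

j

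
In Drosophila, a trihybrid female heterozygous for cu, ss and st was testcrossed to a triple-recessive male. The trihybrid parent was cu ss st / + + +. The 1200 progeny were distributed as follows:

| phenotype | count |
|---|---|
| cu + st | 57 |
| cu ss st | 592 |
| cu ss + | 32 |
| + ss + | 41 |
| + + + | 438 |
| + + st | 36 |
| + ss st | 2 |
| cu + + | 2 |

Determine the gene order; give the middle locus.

cu

The two rarest classes, + ss st and cu + +, are the double crossovers. Comparing them with the parentals, only the cu allele has switched, so cu is the middle locus and the order is ss – cu – st.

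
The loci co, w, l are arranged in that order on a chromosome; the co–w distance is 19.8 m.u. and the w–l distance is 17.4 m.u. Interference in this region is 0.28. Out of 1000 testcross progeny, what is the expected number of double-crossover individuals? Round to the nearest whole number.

Map distances give recombination frequencies of 0.198 and 0.174 for the two intervals.
With interference 0.28 (so coincidence = 0.72), expected double-crossover frequency = 0.198 × 0.174 × 0.72 = 0.02481.
Expected number = 0.02481 × 1000 = 24.81 ≈ 25.

25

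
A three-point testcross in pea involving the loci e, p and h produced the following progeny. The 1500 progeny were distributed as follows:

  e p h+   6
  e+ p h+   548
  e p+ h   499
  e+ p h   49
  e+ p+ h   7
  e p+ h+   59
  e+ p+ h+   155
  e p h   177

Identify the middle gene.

The two most frequent reciprocal classes, e p+ h and e+ p h+, are the parental types, so the F1 was e p+ h / e+ p h+.
The two rarest classes, e+ p+ h and e p h+, are the double crossovers. Comparing them with the parentals, only the e allele has switched, so e is the middle locus and the order is p – e – h.

e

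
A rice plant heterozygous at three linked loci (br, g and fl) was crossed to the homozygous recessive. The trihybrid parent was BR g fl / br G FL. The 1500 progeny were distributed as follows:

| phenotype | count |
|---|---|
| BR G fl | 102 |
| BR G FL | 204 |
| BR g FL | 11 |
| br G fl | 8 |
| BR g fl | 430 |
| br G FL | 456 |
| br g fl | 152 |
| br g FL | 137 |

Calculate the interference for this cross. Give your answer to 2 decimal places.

0.71

The two rarest classes, BR g FL and br G fl, are the double crossovers. Comparing them with the parentals, only the fl allele has switched, so fl is the middle locus and the order is g – fl – br.
g–fl: (239 + 19)/1500 = 0.1720; fl–br: (356 + 19)/1500 = 0.2500.
Expected DCO frequency = 0.1720 × 0.2500 ≈ 0.04300; observed = 19/1500 ≈ 0.01267.
Coefficient of coincidence = 0.01267/0.04300 ≈ 0.29; interference = 1 − 0.29 = 0.71.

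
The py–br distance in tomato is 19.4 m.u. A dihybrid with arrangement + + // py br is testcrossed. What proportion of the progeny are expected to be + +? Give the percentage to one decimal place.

40.3%

A map distance of 19.4 m.u. corresponds to a recombination frequency of 0.194.
The F1 is + + / py br, so + + is a parental gamete class with expected frequency (1 − r)/2 = 0.806/2 = 0.4030.
That is 0.4030 = 40.3% of the progeny.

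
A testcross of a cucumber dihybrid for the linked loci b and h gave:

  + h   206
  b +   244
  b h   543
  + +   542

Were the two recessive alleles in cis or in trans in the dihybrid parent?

The two most frequent classes are + + (542) and b h (543); these are the parental (non-recombinant) types.
So the F1 carried + + on one chromosome and b h on the other — the recessive alleles are on the same chromosome (cis / coupling).

cis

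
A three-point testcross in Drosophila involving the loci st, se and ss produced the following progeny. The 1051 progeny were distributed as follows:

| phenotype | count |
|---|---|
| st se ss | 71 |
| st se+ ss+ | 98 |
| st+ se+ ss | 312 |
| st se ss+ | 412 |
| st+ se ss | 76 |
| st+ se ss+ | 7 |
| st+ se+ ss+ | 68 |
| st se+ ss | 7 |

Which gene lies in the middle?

The two most frequent reciprocal classes, st+ se+ ss and st se ss+, are the parental types, so the F1 was st+ se+ ss / st se ss+.
The two rarest classes, st se+ ss and st+ se ss+, are the double crossovers. Comparing them with the parentals, only the st allele has switched, so st is the middle locus and the order is se – st – ss.

st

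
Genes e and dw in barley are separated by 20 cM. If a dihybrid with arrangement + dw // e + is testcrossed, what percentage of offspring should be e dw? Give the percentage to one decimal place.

10.0%

A map distance of 20 cM corresponds to a recombination frequency of 0.200.
The F1 is + dw / e +, so e dw is a recombinant gamete class with expected frequency r/2 = 0.200/2 = 0.1000.
That is 0.1000 = 10.0% of the progeny.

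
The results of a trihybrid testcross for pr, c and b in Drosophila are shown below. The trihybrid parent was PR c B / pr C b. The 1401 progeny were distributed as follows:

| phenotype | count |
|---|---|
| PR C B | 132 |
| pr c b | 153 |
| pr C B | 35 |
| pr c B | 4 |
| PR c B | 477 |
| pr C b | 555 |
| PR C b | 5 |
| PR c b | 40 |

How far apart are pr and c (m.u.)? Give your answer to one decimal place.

21.0 m.u.

The two rarest classes, pr c B and PR C b, are the double crossovers. Comparing them with the parentals, only the pr allele has switched, so pr is the middle locus and the order is c – pr – b.
Crossovers in the c–pr interval produce the single-crossover classes PR C B and pr c b (132 + 153 = 285) plus the double crossovers (9).
RF(c–pr) = (285 + 9) / 1401 = 294/1401 = 0.2099 → 21.0 m.u.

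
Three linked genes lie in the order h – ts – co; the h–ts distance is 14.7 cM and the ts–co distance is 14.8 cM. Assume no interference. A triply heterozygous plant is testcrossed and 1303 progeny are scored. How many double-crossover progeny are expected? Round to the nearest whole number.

28

Map distances give recombination frequencies of 0.147 and 0.148 for the two intervals.
With no interference, expected double-crossover frequency = 0.147 × 0.148 = 0.02176.
Expected number = 0.02176 × 1303 = 28.35 ≈ 28.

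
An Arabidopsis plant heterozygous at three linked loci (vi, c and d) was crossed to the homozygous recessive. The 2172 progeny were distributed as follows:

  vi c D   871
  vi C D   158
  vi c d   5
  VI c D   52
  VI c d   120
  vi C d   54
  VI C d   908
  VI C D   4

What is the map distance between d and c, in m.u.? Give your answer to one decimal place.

13.2 m.u.

The two most frequent reciprocal classes, vi c D and VI C d, are the parental types, so the F1 was vi c D / VI C d.
The two rarest classes, vi c d and VI C D, are the double crossovers. Comparing them with the parentals, only the d allele has switched, so d is the middle locus and the order is vi – d – c.
Crossovers in the d–c interval produce the single-crossover classes vi C D and VI c d (158 + 120 = 278) plus the double crossovers (9).
RF(d–c) = (278 + 9) / 2172 = 287/2172 = 0.1321 → 13.2 m.u.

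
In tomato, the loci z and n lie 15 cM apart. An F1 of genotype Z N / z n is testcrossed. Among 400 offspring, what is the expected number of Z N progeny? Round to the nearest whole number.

170

A map distance of 15 cM corresponds to a recombination frequency of 0.150.
The F1 is Z N / z n, so Z N is a parental gamete class with expected frequency (1 − r)/2 = 0.850/2 = 0.4250.
Expected number = 0.4250 × 400 = 170.00 ≈ 170.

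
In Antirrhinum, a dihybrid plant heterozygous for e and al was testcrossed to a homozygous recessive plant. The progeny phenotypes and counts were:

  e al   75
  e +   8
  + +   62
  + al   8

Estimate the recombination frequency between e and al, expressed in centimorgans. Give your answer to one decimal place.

The two most frequent classes, + + (62) and e al (75), are the parental types, so the F1 was + + / e al.
The recombinant classes are + al and e +: 8 + 8 = 16.
Recombination frequency = 16/153 = 0.1046 ≈ 10.5%, i.e. 10.5 centimorgans.

10.5 centimorgans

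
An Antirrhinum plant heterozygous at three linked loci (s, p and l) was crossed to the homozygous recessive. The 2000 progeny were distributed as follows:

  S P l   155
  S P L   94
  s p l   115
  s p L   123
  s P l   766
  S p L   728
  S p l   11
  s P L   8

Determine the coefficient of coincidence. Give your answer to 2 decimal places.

0.56

The two most frequent reciprocal classes, S p L and s P l, are the parental types, so the F1 was S p L / s P l.
The two rarest classes, S p l and s P L, are the double crossovers. Comparing them with the parentals, only the l allele has switched, so l is the middle locus and the order is p – l – s.
p–l: (209 + 19)/2000 = 0.1140; l–s: (278 + 19)/2000 = 0.1485.
Expected DCO frequency = 0.1140 × 0.1485 ≈ 0.01693; observed = 19/2000 ≈ 0.00950.
Coefficient of coincidence = 0.00950/0.01693 ≈ 0.56.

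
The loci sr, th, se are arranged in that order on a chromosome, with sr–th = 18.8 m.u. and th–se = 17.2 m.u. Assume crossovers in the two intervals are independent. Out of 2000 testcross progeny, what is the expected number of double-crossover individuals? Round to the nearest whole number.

65

Map distances give recombination frequencies of 0.188 and 0.172 for the two intervals.
With no interference, expected double-crossover frequency = 0.188 × 0.172 = 0.03234.
Expected number = 0.03234 × 2000 = 64.67 ≈ 65.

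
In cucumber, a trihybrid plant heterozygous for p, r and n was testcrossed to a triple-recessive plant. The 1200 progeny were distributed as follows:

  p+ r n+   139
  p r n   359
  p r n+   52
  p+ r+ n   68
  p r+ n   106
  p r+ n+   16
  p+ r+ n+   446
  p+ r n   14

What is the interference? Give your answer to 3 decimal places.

0.127

The two most frequent reciprocal classes, p r n and p+ r+ n+, are the parental types, so the F1 was p r n / p+ r+ n+.
The two rarest classes, p+ r n and p r+ n+, are the double crossovers. Comparing them with the parentals, only the p allele has switched, so p is the middle locus and the order is n – p – r.
n–p: (120 + 30)/1200 = 0.1250; p–r: (245 + 30)/1200 = 0.2292.
Expected DCO frequency = 0.1250 × 0.2292 ≈ 0.02865; observed = 30/1200 ≈ 0.02500.
Coefficient of coincidence = 0.02500/0.02865 ≈ 0.873; interference = 1 − 0.873 = 0.127.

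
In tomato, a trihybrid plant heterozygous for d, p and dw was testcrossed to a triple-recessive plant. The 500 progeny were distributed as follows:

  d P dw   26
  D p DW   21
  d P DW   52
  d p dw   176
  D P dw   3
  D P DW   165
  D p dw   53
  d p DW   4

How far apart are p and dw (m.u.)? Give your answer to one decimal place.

The two most frequent reciprocal classes, D P DW and d p dw, are the parental types, so the F1 was D P DW / d p dw.
The two rarest classes, D P dw and d p DW, are the double crossovers. Comparing them with the parentals, only the dw allele has switched, so dw is the middle locus and the order is p – dw – d.
Crossovers in the p–dw interval produce the single-crossover classes D p DW and d P dw (21 + 26 = 47) plus the double crossovers (7).
RF(p–dw) = (47 + 7) / 500 = 54/500 = 0.1080 → 10.8 m.u.

10.8 m.u.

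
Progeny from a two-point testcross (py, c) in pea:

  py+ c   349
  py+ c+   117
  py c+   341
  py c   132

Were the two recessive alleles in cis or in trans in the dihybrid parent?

The two most frequent classes are py+ c (349) and py c+ (341); these are the parental (non-recombinant) types.
So the F1 carried py+ c on one chromosome and py c+ on the other — the recessive alleles are on opposite chromosomes (trans / repulsion).

trans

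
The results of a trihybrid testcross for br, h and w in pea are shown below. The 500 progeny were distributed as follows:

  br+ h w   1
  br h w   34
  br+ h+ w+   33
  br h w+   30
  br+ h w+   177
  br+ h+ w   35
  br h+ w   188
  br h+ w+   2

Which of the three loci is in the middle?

w

The two most frequent reciprocal classes, br+ h w+ and br h+ w, are the parental types, so the F1 was br+ h w+ / br h+ w.
The two rarest classes, br+ h w and br h+ w+, are the double crossovers. Comparing them with the parentals, only the w allele has switched, so w is the middle locus and the order is br – w – h.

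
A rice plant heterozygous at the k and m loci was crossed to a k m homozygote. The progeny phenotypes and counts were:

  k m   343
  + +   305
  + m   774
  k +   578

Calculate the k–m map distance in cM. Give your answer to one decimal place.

The two most frequent classes, + m (774) and k + (578), are the parental types, so the F1 was + m / k +.
The recombinant classes are + + and k m: 305 + 343 = 648.
Recombination frequency = 648/2000 = 0.3240 ≈ 32.4%, i.e. 32.4 cM.

32.4 cM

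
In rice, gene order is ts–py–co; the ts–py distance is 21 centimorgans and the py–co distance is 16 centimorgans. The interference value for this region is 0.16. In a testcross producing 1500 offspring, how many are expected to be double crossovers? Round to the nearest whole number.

42

Map distances give recombination frequencies of 0.210 and 0.160 for the two intervals.
With interference 0.16 (so coincidence = 0.84), expected double-crossover frequency = 0.210 × 0.160 × 0.84 = 0.02822.
Expected number = 0.02822 × 1500 = 42.34 ≈ 42.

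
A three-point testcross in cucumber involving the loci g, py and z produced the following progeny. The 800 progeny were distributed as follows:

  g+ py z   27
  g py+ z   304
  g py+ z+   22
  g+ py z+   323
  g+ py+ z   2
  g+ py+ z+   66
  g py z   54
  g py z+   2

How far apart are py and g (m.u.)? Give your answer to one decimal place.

15.5 m.u.

The two most frequent reciprocal classes, g+ py z+ and g py+ z, are the parental types, so the F1 was g+ py z+ / g py+ z.
The two rarest classes, g py z+ and g+ py+ z, are the double crossovers. Comparing them with the parentals, only the g allele has switched, so g is the middle locus and the order is py – g – z.
Crossovers in the py–g interval produce the single-crossover classes g+ py+ z+ and g py z (66 + 54 = 120) plus the double crossovers (4).
RF(py–g) = (120 + 4) / 800 = 124/800 = 0.1550 → 15.5 m.u.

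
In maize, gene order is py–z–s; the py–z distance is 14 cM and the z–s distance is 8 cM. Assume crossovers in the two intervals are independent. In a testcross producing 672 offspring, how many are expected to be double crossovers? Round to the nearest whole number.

8

Map distances give recombination frequencies of 0.140 and 0.080 for the two intervals.
With no interference, expected double-crossover frequency = 0.140 × 0.080 = 0.01120.
Expected number = 0.01120 × 672 = 7.53 ≈ 8.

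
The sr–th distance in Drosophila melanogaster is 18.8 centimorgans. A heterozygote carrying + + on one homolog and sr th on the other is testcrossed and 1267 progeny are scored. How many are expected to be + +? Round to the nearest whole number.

A map distance of 18.8 centimorgans corresponds to a recombination frequency of 0.188.
The F1 is + + / sr th, so + + is a parental gamete class with expected frequency (1 − r)/2 = 0.812/2 = 0.4060.
Expected number = 0.4060 × 1267 = 514.40 ≈ 514.

514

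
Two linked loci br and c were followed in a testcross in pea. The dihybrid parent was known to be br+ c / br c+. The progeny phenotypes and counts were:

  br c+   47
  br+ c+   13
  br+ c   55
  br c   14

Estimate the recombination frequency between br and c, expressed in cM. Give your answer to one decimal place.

20.9 cM

The recombinant classes are br+ c+ and br c: 13 + 14 = 27.
Recombination frequency = 27/129 = 0.2093 ≈ 20.9%, i.e. 20.9 cM.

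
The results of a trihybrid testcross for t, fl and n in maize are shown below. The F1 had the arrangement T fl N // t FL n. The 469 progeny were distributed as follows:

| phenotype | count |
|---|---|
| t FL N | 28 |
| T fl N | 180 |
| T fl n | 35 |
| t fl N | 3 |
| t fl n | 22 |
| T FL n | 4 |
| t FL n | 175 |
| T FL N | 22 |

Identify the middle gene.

The two rarest classes, t fl N and T FL n, are the double crossovers. Comparing them with the parentals, only the t allele has switched, so t is the middle locus and the order is n – t – fl.

t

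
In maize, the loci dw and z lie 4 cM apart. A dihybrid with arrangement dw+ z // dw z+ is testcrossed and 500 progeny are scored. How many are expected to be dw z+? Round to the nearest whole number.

240

A map distance of 4 cM corresponds to a recombination frequency of 0.040.
The F1 is dw+ z / dw z+, so dw z+ is a parental gamete class with expected frequency (1 − r)/2 = 0.960/2 = 0.4800.
Expected number = 0.4800 × 500 = 240.00 ≈ 240.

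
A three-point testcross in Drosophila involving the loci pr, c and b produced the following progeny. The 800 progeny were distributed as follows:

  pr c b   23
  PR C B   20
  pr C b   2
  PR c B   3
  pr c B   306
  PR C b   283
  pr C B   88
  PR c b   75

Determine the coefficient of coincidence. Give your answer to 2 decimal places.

The two most frequent reciprocal classes, pr c B and PR C b, are the parental types, so the F1 was pr c B / PR C b.
The two rarest classes, PR c B and pr C b, are the double crossovers. Comparing them with the parentals, only the pr allele has switched, so pr is the middle locus and the order is b – pr – c.
b–pr: (43 + 5)/800 = 0.0600; pr–c: (163 + 5)/800 = 0.2100.
Expected DCO frequency = 0.0600 × 0.2100 ≈ 0.01260; observed = 5/800 ≈ 0.00625.
Coefficient of coincidence = 0.00625/0.01260 ≈ 0.50.

0.50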